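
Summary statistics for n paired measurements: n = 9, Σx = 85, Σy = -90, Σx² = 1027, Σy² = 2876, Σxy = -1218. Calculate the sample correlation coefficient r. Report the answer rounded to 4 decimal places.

Numerator: nΣxy − (Σx)(Σy) = 9·(-1218) − (85)(-90) = -3312
Denominator: √[(nΣx²−(Σx)²)(nΣy²−(Σy)²)]
  nΣx²−(Σx)² = 9·1027 − 7225 = 2018;  nΣy²−(Σy)² = 9·2876 − 8100 = 17784
  √(2018·17784) = √35888112 = 5990.6687
r = -3312 / 5990.6687 = -0.5529

-0.5529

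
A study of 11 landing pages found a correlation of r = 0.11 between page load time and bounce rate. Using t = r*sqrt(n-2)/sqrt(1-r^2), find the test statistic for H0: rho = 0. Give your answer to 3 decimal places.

0.332

1 − r² = 1 − 0.0121 = 0.9879;  √(1−r²) = 0.993932
√(n−2) = √9 = 3.000000
t = r·√(n−2)/√(1−r²) = 0.11 · 3.000000 / 0.993932 = 0.332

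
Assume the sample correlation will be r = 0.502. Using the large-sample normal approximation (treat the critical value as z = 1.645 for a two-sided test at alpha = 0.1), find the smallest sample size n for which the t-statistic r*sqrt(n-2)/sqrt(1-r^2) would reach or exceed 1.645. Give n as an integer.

11

r√(n−2)/√(1−r²) ≥ 1.645  ⇔  n−2 ≥ (1.645)²·(1−r²)/r²
(1−r²)/r² = (1−0.252004)/0.252004 = 2.9682
n ≥ 2 + 2.706025·2.9682 = 2 + 8.0320 = 10.0320
⌈10.0320⌉ = 11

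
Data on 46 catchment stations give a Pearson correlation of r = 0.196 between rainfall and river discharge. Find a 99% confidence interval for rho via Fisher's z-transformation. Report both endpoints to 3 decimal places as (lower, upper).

z_r = atanh(0.196) = 0.198569;  SE = 1/√(n−3) = 1/√43 = 0.152499
z-limits: 0.198569 ± 2.576·0.152499 = 0.198569 ± 0.392837 = [-0.194268, 0.591406]
ρ-limits: (tanh -0.194268, tanh 0.591406) = (-0.192, 0.531)

(-0.192, 0.531)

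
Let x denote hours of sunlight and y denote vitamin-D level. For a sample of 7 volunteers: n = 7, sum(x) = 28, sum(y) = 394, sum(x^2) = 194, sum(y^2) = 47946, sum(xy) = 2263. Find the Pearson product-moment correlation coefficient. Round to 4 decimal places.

0.4726

Numerator: nΣxy − (Σx)(Σy) = 7·2263 − (28)(394) = 4809
Denominator: √[(nΣx²−(Σx)²)(nΣy²−(Σy)²)]
  nΣx²−(Σx)² = 7·194 − 784 = 574;  nΣy²−(Σy)² = 7·47946 − 155236 = 180386
  √(574·180386) = √103541564 = 10175.5375
r = 4809 / 10175.5375 = 0.4726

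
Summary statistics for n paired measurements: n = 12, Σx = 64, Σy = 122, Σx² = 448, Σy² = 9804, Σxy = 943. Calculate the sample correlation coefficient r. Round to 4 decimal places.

Numerator: nΣxy − (Σx)(Σy) = 12·943 − (64)(122) = 3508
Denominator: √[(nΣx²−(Σx)²)(nΣy²−(Σy)²)]
  nΣx²−(Σx)² = 12·448 − 4096 = 1280;  nΣy²−(Σy)² = 12·9804 − 14884 = 102764
  √(1280·102764) = √131537920 = 11468.9982
r = 3508 / 11468.9982 = 0.3059

0.3059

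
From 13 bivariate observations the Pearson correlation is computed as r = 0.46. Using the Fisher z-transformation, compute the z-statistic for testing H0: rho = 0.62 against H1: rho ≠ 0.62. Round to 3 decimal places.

Fisher z: atanh(0.46) = 0.497311, atanh(0.62) = 0.725005
z = (z_r − z_0)·√(n−3) = (0.497311 − 0.725005)·√10 = -0.227694 · 3.162278 = -0.720

-0.720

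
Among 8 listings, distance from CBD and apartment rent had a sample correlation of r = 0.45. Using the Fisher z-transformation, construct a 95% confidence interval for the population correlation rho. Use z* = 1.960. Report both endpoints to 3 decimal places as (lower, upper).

(-0.373, 0.877)

z_r = atanh(0.45) = 0.484700;  SE = 1/√(n−3) = 1/√5 = 0.447214
z-limits: 0.484700 ± 1.960·0.447214 = 0.484700 ± 0.876539 = [-0.391839, 1.361239]
ρ-limits: (tanh -0.391839, tanh 1.361239) = (-0.373, 0.877)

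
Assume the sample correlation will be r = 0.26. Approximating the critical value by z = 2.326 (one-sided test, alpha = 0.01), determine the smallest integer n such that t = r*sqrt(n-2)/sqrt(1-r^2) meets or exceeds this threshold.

77

r√(n−2)/√(1−r²) ≥ 2.326  ⇔  n−2 ≥ (2.326)²·(1−r²)/r²
(1−r²)/r² = (1−0.0676)/0.0676 = 13.7929
n ≥ 2 + 5.410276·13.7929 = 2 + 74.6234 = 76.6234
⌈76.6234⌉ = 77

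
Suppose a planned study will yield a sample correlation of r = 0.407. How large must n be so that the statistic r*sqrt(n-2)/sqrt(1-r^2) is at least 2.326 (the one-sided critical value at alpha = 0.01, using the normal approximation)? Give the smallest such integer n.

30

Need r·√(n−2)/√(1−r²) ≥ 2.326
√(n−2) ≥ 2.326·√(1−0.165649) / 0.407 = 2.326·0.913428 / 0.407 = 5.2202
n−2 ≥ 27.2505  ⇒  n ≥ 29.2505
Smallest integer n = 30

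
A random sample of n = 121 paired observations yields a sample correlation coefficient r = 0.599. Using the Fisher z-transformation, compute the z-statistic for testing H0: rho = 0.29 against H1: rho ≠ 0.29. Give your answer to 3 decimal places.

4.269

Fisher z: atanh(0.599) = 0.691586, atanh(0.29) = 0.298566
z = (z_r − z_0)·√(n−3) = (0.691586 − 0.298566)·√118 = 0.393020 · 10.862780 = 4.269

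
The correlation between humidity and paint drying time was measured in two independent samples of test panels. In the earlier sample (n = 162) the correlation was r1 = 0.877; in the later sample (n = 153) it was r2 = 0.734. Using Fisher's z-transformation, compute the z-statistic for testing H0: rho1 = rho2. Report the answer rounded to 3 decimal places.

3.736

z1 = atanh(0.877) = 1.362623,  z2 = atanh(0.734) = 0.937345
SE = √(1/(n1−3) + 1/(n2−3)) = √(1/159 + 1/150) = √(0.0062893 + 0.0066667) = √0.0129560 = 0.113824
z = (z1 − z2)/SE = (1.362623 − 0.937345) / 0.113824 = 0.425278 / 0.113824 = 3.736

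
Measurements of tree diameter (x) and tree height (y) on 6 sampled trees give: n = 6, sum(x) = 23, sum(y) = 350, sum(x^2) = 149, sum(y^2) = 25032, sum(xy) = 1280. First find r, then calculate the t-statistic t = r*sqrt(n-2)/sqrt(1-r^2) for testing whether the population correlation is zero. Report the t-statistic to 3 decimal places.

-0.234

S_xy = nΣxy − ΣxΣy = 6·1280 − 23·350 = 7680 − 8050 = -370
S_xx = nΣx² − (Σx)² = 6·149 − 23² = 894 − 529 = 365
S_yy = nΣy² − (Σy)² = 6·25032 − 350² = 150192 − 122500 = 27692
r = S_xy / √(S_xx·S_yy) = -370 / √(365·27692) = -370 / √10107580 = -370 / 3179.2420 = -0.1164
t = r·√(n−2)/√(1−r²) = -0.1164·√4 / √(1−0.013549) = -0.232800 / 0.993202 = -0.234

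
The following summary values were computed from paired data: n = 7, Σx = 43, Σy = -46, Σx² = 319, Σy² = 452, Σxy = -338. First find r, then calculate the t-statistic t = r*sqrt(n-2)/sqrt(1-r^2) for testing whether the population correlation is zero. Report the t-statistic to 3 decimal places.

-1.729

S_xy = nΣxy − ΣxΣy = 7·(-338) − 43·(-46) = -2366 − (-1978) = -388
S_xx = nΣx² − (Σx)² = 7·319 − 43² = 2233 − 1849 = 384
S_yy = nΣy² − (Σy)² = 7·452 − (-46)² = 3164 − 2116 = 1048
r = S_xy / √(S_xx·S_yy) = -388 / √(384·1048) = -388 / √402432 = -388 / 634.3753 = -0.6116
t = r·√(n−2)/√(1−r²) = -0.6116·√5 / √(1−0.374055) = -1.367579 / 0.791167 = -1.729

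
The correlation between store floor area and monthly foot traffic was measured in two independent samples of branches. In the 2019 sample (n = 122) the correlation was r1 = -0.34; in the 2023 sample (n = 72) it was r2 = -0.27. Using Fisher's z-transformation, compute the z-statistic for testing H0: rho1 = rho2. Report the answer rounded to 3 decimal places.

z1 = atanh(-0.34) = -0.354093,  z2 = atanh(-0.27) = -0.276864
SE = √(1/(n1−3) + 1/(n2−3)) = √(1/119 + 1/69) = √(0.0084034 + 0.0144928) = √0.0228962 = 0.151315
z = (z1 − z2)/SE = (-0.354093 − (-0.276864)) / 0.151315 = -0.077229 / 0.151315 = -0.510

-0.510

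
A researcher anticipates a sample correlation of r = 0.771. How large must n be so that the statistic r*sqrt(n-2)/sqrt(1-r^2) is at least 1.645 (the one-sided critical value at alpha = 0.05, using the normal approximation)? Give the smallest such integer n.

Need r·√(n−2)/√(1−r²) ≥ 1.645
√(n−2) ≥ 1.645·√(1−0.594441) / 0.771 = 1.645·0.636835 / 0.771 = 1.3587
n−2 ≥ 1.8461  ⇒  n ≥ 3.8461
Smallest integer n = 4

4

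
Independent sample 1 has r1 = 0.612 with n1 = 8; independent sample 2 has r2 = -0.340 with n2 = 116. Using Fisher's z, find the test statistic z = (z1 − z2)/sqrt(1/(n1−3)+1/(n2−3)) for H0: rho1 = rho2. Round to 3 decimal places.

z1 = atanh(0.612) = 0.712113,  z2 = atanh(-0.340) = -0.354093
SE = √(1/(n1−3) + 1/(n2−3)) = √(1/5 + 1/113) = √(0.2000000 + 0.0088496) = √0.2088496 = 0.457001
z = (z1 − z2)/SE = (0.712113 − (-0.354093)) / 0.457001 = 1.066206 / 0.457001 = 2.333

2.333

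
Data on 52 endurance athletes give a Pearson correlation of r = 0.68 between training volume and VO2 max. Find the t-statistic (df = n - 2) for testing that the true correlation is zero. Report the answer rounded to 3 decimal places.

t = r·√(n−2) / √(1−r²) with r = 0.68, n = 52
  = 0.68·√50 / √(1 − 0.4624)
  = 0.68·7.071068 / 0.733212
  = 4.808326 / 0.733212 = 6.558

6.558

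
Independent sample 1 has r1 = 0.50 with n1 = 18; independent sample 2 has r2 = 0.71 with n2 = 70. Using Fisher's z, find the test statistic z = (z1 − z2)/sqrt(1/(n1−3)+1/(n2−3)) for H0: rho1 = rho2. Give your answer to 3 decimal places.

-1.183

Fisher z-transforms: z1 = atanh(0.50) = 0.549306, z2 = atanh(0.71) = 0.887184; difference d = -0.337878
Var(d) = 1/15 + 1/67 = 0.0666667 + 0.0149254 = 0.0815921
z = d/√Var(d) = -0.337878 / √0.0815921 = -0.337878 / 0.285643 = -1.183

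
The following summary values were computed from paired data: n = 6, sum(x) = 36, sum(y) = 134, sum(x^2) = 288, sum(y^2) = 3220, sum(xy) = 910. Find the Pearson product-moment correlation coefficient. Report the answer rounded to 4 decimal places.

0.8285

S_xy = nΣxy − ΣxΣy = 6·910 − 36·134 = 5460 − 4824 = 636
S_xx = nΣx² − (Σx)² = 6·288 − 36² = 1728 − 1296 = 432
S_yy = nΣy² − (Σy)² = 6·3220 − 134² = 19320 − 17956 = 1364
r = S_xy / √(S_xx·S_yy) = 636 / √(432·1364) = 636 / √589248 = 636 / 767.6249 = 0.8285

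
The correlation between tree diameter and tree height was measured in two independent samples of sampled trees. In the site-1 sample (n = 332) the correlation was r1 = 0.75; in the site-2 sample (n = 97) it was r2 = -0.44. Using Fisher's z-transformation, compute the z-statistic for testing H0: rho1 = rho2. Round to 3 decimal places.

12.357

z1 = atanh(0.75) = 0.972955,  z2 = atanh(-0.44) = -0.472231
SE = √(1/(n1−3) + 1/(n2−3)) = √(1/329 + 1/94) = √(0.0030395 + 0.0106383) = √0.0136778 = 0.116952
z = (z1 − z2)/SE = (0.972955 − (-0.472231)) / 0.116952 = 1.445186 / 0.116952 = 12.357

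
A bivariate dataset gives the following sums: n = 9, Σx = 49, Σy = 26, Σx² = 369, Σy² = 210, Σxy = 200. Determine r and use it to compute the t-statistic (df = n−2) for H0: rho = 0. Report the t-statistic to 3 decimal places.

1.518

Numerator: nΣxy − (Σx)(Σy) = 9·200 − (49)(26) = 526
Denominator: √[(nΣx²−(Σx)²)(nΣy²−(Σy)²)]
  nΣx²−(Σx)² = 9·369 − 2401 = 920;  nΣy²−(Σy)² = 9·210 − 676 = 1214
  √(920·1214) = √1116880 = 1056.8254
r = 526 / 1056.8254 = 0.4977
t = r·√(n−2)/√(1−r²) = 0.4977·√7 / √(1−0.247705) = 1.316790 / 0.867349 = 1.518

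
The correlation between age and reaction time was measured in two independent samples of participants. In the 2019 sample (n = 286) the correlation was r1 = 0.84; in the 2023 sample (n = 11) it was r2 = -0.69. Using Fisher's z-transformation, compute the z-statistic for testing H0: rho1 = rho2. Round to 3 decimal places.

5.771

Fisher z-transforms: z1 = atanh(0.84) = 1.221174, z2 = atanh(-0.69) = -0.847956; difference d = 2.069130
Var(d) = 1/283 + 1/8 = 0.0035336 + 0.1250000 = 0.1285336
z = d/√Var(d) = 2.069130 / √0.1285336 = 2.069130 / 0.358516 = 5.771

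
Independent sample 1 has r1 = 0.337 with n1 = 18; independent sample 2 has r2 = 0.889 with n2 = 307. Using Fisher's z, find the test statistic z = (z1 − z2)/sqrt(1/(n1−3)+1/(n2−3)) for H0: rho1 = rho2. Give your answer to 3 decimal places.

Fisher z-transforms: z1 = atanh(0.337) = 0.350704, z2 = atanh(0.889) = 1.417136; difference d = -1.066432
Var(d) = 1/15 + 1/304 = 0.0666667 + 0.0032895 = 0.0699562
z = d/√Var(d) = -1.066432 / √0.0699562 = -1.066432 / 0.264492 = -4.032

-4.032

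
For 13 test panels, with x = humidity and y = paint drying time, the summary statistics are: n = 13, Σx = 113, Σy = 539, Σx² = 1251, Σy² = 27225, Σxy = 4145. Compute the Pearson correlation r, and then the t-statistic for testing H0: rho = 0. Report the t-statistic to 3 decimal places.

-1.775

Numerator: nΣxy − (Σx)(Σy) = 13·4145 − (113)(539) = -7022
Denominator: √[(nΣx²−(Σx)²)(nΣy²−(Σy)²)]
  nΣx²−(Σx)² = 13·1251 − 12769 = 3494;  nΣy²−(Σy)² = 13·27225 − 290521 = 63404
  √(3494·63404) = √221533576 = 14884.0040
r = -7022 / 14884.0040 = -0.4718
t = r·√(n−2)/√(1−r²) = -0.4718·√11 / √(1−0.222595) = -1.564784 / 0.881706 = -1.775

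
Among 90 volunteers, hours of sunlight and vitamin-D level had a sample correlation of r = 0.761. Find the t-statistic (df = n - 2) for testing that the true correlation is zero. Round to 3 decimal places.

t = r·√(n−2) / √(1−r²) with r = 0.761, n = 90
  = 0.761·√88 / √(1 − 0.579121)
  = 0.761·9.380832 / 0.648752
  = 7.138813 / 0.648752 = 11.004

11.004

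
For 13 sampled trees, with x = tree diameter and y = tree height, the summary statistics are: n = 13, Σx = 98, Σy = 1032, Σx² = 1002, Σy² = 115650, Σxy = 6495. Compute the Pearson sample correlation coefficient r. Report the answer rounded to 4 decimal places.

-0.4312

Numerator: nΣxy − (Σx)(Σy) = 13·6495 − (98)(1032) = -16701
Denominator: √[(nΣx²−(Σx)²)(nΣy²−(Σy)²)]
  nΣx²−(Σx)² = 13·1002 − 9604 = 3422;  nΣy²−(Σy)² = 13·115650 − 1065024 = 438426
  √(3422·438426) = √1500293772 = 38733.6259
r = -16701 / 38733.6259 = -0.4312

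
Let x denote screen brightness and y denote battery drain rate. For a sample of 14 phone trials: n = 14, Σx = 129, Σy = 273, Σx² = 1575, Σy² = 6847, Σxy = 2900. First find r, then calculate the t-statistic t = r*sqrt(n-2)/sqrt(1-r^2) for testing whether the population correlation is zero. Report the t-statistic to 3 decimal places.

2.006

S_xy = nΣxy − ΣxΣy = 14·2900 − 129·273 = 40600 − 35217 = 5383
S_xx = nΣx² − (Σx)² = 14·1575 − 129² = 22050 − 16641 = 5409
S_yy = nΣy² − (Σy)² = 14·6847 − 273² = 95858 − 74529 = 21329
r = S_xy / √(S_xx·S_yy) = 5383 / √(5409·21329) = 5383 / √115368561 = 5383 / 10740.9758 = 0.5012
t = r·√(n−2)/√(1−r²) = 0.5012·√12 / √(1−0.251201) = 1.736208 / 0.865332 = 2.006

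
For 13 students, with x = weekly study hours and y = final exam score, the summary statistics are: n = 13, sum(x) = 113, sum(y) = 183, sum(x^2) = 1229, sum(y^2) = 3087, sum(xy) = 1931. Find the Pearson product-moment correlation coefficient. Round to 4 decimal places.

0.9584

Numerator: nΣxy − (Σx)(Σy) = 13·1931 − (113)(183) = 4424
Denominator: √[(nΣx²−(Σx)²)(nΣy²−(Σy)²)]
  nΣx²−(Σx)² = 13·1229 − 12769 = 3208;  nΣy²−(Σy)² = 13·3087 − 33489 = 6642
  √(3208·6642) = √21307536 = 4616.0087
r = 4424 / 4616.0087 = 0.9584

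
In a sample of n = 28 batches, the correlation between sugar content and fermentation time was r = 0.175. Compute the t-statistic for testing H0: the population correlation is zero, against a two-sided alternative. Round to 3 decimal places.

0.906

1 − r² = 1 − 0.030625 = 0.969375;  √(1−r²) = 0.984568
√(n−2) = √26 = 5.099020
t = r·√(n−2)/√(1−r²) = 0.175 · 5.099020 / 0.984568 = 0.906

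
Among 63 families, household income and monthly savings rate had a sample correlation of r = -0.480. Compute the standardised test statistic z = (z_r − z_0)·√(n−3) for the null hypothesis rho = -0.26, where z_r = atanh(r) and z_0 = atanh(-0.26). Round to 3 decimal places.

z_r = atanh(-0.480) = -0.522984,  z_0 = atanh(-0.26) = -0.266108
SE = 1/√(n−3) = 1/√60 = 0.129099
z = (z_r − z_0)/SE = (-0.522984 − (-0.266108)) / 0.129099 = -0.256876 / 0.129099 = -1.990

-1.990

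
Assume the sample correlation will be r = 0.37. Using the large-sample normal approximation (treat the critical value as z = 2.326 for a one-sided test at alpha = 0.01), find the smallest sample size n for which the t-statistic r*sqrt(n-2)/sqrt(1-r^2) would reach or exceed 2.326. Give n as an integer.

Need r·√(n−2)/√(1−r²) ≥ 2.326
√(n−2) ≥ 2.326·√(1−0.1369) / 0.37 = 2.326·0.929032 / 0.37 = 5.8403
n−2 ≥ 34.1091  ⇒  n ≥ 36.1091
Smallest integer n = 37

37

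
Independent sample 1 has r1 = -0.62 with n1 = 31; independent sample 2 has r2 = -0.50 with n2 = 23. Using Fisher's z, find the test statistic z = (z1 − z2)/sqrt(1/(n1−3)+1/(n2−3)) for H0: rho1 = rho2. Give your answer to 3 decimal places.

z1 = atanh(-0.62) = -0.725005,  z2 = atanh(-0.50) = -0.549306
SE = √(1/(n1−3) + 1/(n2−3)) = √(1/28 + 1/20) = √(0.0357143 + 0.0500000) = √0.0857143 = 0.292770
z = (z1 − z2)/SE = (-0.725005 − (-0.549306)) / 0.292770 = -0.175699 / 0.292770 = -0.600

-0.600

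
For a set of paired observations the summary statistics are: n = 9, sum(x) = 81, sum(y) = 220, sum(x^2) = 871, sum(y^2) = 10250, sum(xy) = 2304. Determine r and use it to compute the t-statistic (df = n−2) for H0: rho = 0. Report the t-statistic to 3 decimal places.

S_xy = nΣxy − ΣxΣy = 9·2304 − 81·220 = 20736 − 17820 = 2916
S_xx = nΣx² − (Σx)² = 9·871 − 81² = 7839 − 6561 = 1278
S_yy = nΣy² − (Σy)² = 9·10250 − 220² = 92250 − 48400 = 43850
r = S_xy / √(S_xx·S_yy) = 2916 / √(1278·43850) = 2916 / √56040300 = 2916 / 7486.0069 = 0.3895
t = r·√(n−2)/√(1−r²) = 0.3895·√7 / √(1−0.151710) = 1.030520 / 0.921027 = 1.119

1.119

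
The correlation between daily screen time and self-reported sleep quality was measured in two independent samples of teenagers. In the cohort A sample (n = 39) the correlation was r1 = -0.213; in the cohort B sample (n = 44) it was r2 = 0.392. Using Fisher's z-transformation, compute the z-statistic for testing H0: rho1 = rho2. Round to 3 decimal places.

z1 = atanh(-0.213) = -0.216312,  z2 = atanh(0.392) = 0.414161
SE = √(1/(n1−3) + 1/(n2−3)) = √(1/36 + 1/41) = √(0.0277778 + 0.0243902) = √0.0521680 = 0.228403
z = (z1 − z2)/SE = (-0.216312 − 0.414161) / 0.228403 = -0.630473 / 0.228403 = -2.760

-2.760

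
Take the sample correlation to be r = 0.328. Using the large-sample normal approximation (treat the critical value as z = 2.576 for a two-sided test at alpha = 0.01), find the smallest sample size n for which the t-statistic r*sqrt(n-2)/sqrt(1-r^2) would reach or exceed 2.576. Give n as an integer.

Need r·√(n−2)/√(1−r²) ≥ 2.576
√(n−2) ≥ 2.576·√(1−0.107584) / 0.328 = 2.576·0.944678 / 0.328 = 7.4192
n−2 ≥ 55.0445  ⇒  n ≥ 57.0445
Smallest integer n = 58

58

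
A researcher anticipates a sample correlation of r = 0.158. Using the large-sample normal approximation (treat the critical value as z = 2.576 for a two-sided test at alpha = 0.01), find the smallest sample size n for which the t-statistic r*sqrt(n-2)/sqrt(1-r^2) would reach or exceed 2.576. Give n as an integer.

Need r·√(n−2)/√(1−r²) ≥ 2.576
√(n−2) ≥ 2.576·√(1−0.024964) / 0.158 = 2.576·0.987439 / 0.158 = 16.0990
n−2 ≥ 259.1778  ⇒  n ≥ 261.1778
Smallest integer n = 262

262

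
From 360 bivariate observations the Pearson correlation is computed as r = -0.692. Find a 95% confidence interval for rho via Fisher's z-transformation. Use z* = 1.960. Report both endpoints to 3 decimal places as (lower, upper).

z_r = atanh(-0.692) = -0.851783;  SE = 1/√(n−3) = 1/√357 = 0.052926
z-limits: -0.851783 ± 1.960·0.052926 = -0.851783 ± 0.103735 = [-0.955518, -0.748048]
ρ-limits: (tanh -0.955518, tanh -0.748048) = (-0.742, -0.634)

(-0.742, -0.634)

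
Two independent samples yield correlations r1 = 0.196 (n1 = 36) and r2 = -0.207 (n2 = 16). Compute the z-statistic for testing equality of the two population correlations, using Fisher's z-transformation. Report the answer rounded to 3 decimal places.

1.248

Fisher z-transforms: z1 = atanh(0.196) = 0.198569, z2 = atanh(-0.207) = -0.210035; difference d = 0.408604
Var(d) = 1/33 + 1/13 = 0.0303030 + 0.0769231 = 0.1072261
z = d/√Var(d) = 0.408604 / √0.1072261 = 0.408604 / 0.327454 = 1.248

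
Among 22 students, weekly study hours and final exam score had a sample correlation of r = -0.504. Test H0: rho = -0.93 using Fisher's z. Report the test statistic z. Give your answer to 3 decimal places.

z_r = atanh(-0.504) = -0.554654,  z_0 = atanh(-0.93) = -1.658390
SE = 1/√(n−3) = 1/√19 = 0.229416
z = (z_r − z_0)/SE = (-0.554654 − (-1.658390)) / 0.229416 = 1.103736 / 0.229416 = 4.811

4.811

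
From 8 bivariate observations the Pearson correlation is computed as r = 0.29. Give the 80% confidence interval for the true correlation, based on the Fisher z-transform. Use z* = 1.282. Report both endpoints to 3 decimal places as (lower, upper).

(-0.268, 0.702)

Fisher z: z_r = atanh(r) = ½·ln((1+0.29)/(1−0.29)) = 0.298566
SE(z) = 1/√(n−3) = 1/√5 = 0.447214
80% ⇒ z* = 1.282; margin = 1.282·0.447214 = 0.573328
CI on z-scale: (-0.274762, 0.871894)
Back-transform: tanh(-0.274762) = -0.268050, tanh(0.871894) = 0.702335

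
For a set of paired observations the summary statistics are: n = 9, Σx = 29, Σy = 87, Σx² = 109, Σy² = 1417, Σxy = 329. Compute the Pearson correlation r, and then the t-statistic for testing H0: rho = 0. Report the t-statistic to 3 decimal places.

S_xy = nΣxy − ΣxΣy = 9·329 − 29·87 = 2961 − 2523 = 438
S_xx = nΣx² − (Σx)² = 9·109 − 29² = 981 − 841 = 140
S_yy = nΣy² − (Σy)² = 9·1417 − 87² = 12753 − 7569 = 5184
r = S_xy / √(S_xx·S_yy) = 438 / √(140·5184) = 438 / √725760 = 438 / 851.9155 = 0.5141
t = r·√(n−2)/√(1−r²) = 0.5141·√7 / √(1−0.264299) = 1.360181 / 0.857730 = 1.586

1.586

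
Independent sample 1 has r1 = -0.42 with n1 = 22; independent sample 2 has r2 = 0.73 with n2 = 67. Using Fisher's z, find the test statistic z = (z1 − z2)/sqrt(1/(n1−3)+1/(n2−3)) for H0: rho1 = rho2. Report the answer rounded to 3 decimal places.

-5.268

Fisher z-transforms: z1 = atanh(-0.42) = -0.447692, z2 = atanh(0.73) = 0.928727; difference d = -1.376419
Var(d) = 1/19 + 1/64 = 0.0526316 + 0.0156250 = 0.0682566
z = d/√Var(d) = -1.376419 / √0.0682566 = -1.376419 / 0.261260 = -5.268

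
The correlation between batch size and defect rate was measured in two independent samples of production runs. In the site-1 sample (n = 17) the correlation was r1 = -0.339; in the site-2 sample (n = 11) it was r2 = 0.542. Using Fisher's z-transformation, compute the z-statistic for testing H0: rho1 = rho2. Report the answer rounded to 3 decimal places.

-2.166

Fisher z-transforms: z1 = atanh(-0.339) = -0.352962, z2 = atanh(0.542) = 0.606983; difference d = -0.959945
Var(d) = 1/14 + 1/8 = 0.0714286 + 0.1250000 = 0.1964286
z = d/√Var(d) = -0.959945 / √0.1964286 = -0.959945 / 0.443203 = -2.166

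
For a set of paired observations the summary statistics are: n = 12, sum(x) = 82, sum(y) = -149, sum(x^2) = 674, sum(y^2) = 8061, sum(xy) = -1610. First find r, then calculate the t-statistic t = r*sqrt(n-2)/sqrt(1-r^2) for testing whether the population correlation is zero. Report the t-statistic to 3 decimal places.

S_xy = nΣxy − ΣxΣy = 12·(-1610) − 82·(-149) = -19320 − (-12218) = -7102
S_xx = nΣx² − (Σx)² = 12·674 − 82² = 8088 − 6724 = 1364
S_yy = nΣy² − (Σy)² = 12·8061 − (-149)² = 96732 − 22201 = 74531
r = S_xy / √(S_xx·S_yy) = -7102 / √(1364·74531) = -7102 / √101660284 = -7102 / 10082.6725 = -0.7044
t = r·√(n−2)/√(1−r²) = -0.7044·√10 / √(1−0.496179) = -2.227508 / 0.709803 = -3.138

-3.138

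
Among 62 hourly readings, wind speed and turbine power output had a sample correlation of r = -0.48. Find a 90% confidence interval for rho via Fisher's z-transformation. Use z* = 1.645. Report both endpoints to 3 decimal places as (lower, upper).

z_r = atanh(-0.48) = -0.522984;  SE = 1/√(n−3) = 1/√59 = 0.130189
z-limits: -0.522984 ± 1.645·0.130189 = -0.522984 ± 0.214161 = [-0.737145, -0.308823]
ρ-limits: (tanh -0.737145, tanh -0.308823) = (-0.627, -0.299)

(-0.627, -0.299)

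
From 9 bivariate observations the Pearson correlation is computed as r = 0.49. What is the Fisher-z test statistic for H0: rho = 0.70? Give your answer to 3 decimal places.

Fisher z: atanh(0.49) = 0.536060, atanh(0.70) = 0.867301
z = (z_r − z_0)·√(n−3) = (0.536060 − 0.867301)·√6 = -0.331241 · 2.449490 = -0.811

-0.811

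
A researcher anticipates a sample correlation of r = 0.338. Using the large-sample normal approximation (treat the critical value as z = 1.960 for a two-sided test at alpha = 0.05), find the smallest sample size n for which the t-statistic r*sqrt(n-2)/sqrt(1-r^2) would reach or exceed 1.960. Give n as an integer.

r√(n−2)/√(1−r²) ≥ 1.960  ⇔  n−2 ≥ (1.960)²·(1−r²)/r²
(1−r²)/r² = (1−0.114244)/0.114244 = 7.7532
n ≥ 2 + 3.8416·7.7532 = 2 + 29.7847 = 31.7847
⌈31.7847⌉ = 32

32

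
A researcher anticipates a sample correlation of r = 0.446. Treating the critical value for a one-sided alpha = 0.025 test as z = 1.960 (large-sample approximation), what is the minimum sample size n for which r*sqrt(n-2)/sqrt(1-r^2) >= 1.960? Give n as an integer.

r√(n−2)/√(1−r²) ≥ 1.960  ⇔  n−2 ≥ (1.960)²·(1−r²)/r²
(1−r²)/r² = (1−0.198916)/0.198916 = 4.0272
n ≥ 2 + 3.8416·4.0272 = 2 + 15.4709 = 17.4709
⌈17.4709⌉ = 18

18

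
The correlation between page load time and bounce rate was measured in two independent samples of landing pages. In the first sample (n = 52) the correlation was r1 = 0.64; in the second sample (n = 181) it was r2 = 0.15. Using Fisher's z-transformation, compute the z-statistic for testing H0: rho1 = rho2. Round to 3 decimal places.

z1 = atanh(0.64) = 0.758174,  z2 = atanh(0.15) = 0.151140
SE = √(1/(n1−3) + 1/(n2−3)) = √(1/49 + 1/178) = √(0.0204082 + 0.0056180) = √0.0260262 = 0.161326
z = (z1 − z2)/SE = (0.758174 − 0.151140) / 0.161326 = 0.607034 / 0.161326 = 3.763

3.763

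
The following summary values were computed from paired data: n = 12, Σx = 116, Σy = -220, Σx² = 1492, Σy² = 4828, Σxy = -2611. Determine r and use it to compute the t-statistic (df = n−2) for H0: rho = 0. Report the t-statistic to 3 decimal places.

-6.254

S_xy = nΣxy − ΣxΣy = 12·(-2611) − 116·(-220) = -31332 − (-25520) = -5812
S_xx = nΣx² − (Σx)² = 12·1492 − 116² = 17904 − 13456 = 4448
S_yy = nΣy² − (Σy)² = 12·4828 − (-220)² = 57936 − 48400 = 9536
r = S_xy / √(S_xx·S_yy) = -5812 / √(4448·9536) = -5812 / √42416128 = -5812 / 6512.7665 = -0.8924
t = r·√(n−2)/√(1−r²) = -0.8924·√10 / √(1−0.796378) = -2.822017 / 0.451245 = -6.254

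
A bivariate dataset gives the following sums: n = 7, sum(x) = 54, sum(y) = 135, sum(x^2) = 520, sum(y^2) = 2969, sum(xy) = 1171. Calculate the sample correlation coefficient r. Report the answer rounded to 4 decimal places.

0.6665

S_xy = nΣxy − ΣxΣy = 7·1171 − 54·135 = 8197 − 7290 = 907
S_xx = nΣx² − (Σx)² = 7·520 − 54² = 3640 − 2916 = 724
S_yy = nΣy² − (Σy)² = 7·2969 − 135² = 20783 − 18225 = 2558
r = S_xy / √(S_xx·S_yy) = 907 / √(724·2558) = 907 / √1851992 = 907 / 1360.8791 = 0.6665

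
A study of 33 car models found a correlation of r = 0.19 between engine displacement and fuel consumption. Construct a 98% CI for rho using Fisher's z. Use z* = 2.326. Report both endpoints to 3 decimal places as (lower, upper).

(-0.228, 0.549)

Fisher z: z_r = atanh(r) = ½·ln((1+0.19)/(1−0.19)) = 0.192337
SE(z) = 1/√(n−3) = 1/√30 = 0.182574
98% ⇒ z* = 2.326; margin = 2.326·0.182574 = 0.424667
CI on z-scale: (-0.232330, 0.617004)
Back-transform: tanh(-0.232330) = -0.228238, tanh(0.617004) = 0.549039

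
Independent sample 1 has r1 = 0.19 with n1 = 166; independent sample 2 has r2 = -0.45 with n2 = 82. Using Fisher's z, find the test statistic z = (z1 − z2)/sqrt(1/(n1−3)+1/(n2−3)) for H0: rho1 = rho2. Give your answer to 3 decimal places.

z1 = atanh(0.19) = 0.192337,  z2 = atanh(-0.45) = -0.484700
SE = √(1/(n1−3) + 1/(n2−3)) = √(1/163 + 1/79) = √(0.0061350 + 0.0126582) = √0.0187932 = 0.137088
z = (z1 − z2)/SE = (0.192337 − (-0.484700)) / 0.137088 = 0.677037 / 0.137088 = 4.939

4.939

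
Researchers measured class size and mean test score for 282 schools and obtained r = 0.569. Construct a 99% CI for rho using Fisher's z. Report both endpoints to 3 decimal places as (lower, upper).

z_r = atanh(0.569) = 0.646043;  SE = 1/√(n−3) = 1/√279 = 0.059868
z-limits: 0.646043 ± 2.576·0.059868 = 0.646043 ± 0.154220 = [0.491823, 0.800263]
ρ-limits: (tanh 0.491823, tanh 0.800263) = (0.456, 0.664)

(0.456, 0.664)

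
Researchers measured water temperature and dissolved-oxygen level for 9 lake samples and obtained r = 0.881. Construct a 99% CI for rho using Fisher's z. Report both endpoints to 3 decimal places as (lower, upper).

(0.317, 0.985)

Fisher z: z_r = atanh(r) = ½·ln((1+0.881)/(1−0.881)) = 1.380218
SE(z) = 1/√(n−3) = 1/√6 = 0.408248
99% ⇒ z* = 2.576; margin = 2.576·0.408248 = 1.051647
CI on z-scale: (0.328571, 2.431865)
Back-transform: tanh(0.328571) = 0.317236, tanh(2.431865) = 0.984675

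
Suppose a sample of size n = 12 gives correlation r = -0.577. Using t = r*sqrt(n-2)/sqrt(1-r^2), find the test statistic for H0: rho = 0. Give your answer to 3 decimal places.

1 − r² = 1 − 0.332929 = 0.667071;  √(1−r²) = 0.816744
√(n−2) = √10 = 3.162278
t = r·√(n−2)/√(1−r²) = -0.577 · 3.162278 / 0.816744 = -2.234

-2.234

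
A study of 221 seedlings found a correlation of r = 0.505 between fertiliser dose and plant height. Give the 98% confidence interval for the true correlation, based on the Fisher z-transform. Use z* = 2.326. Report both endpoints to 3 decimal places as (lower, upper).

(0.379, 0.613)

z_r = atanh(0.505) = 0.555995;  SE = 1/√(n−3) = 1/√218 = 0.067729
z-limits: 0.555995 ± 2.326·0.067729 = 0.555995 ± 0.157538 = [0.398457, 0.713533]
ρ-limits: (tanh 0.398457, tanh 0.713533) = (0.379, 0.613)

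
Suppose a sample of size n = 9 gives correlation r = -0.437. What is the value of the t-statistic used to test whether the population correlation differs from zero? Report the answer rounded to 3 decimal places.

-1.285

1 − r² = 1 − 0.190969 = 0.809031;  √(1−r²) = 0.899462
√(n−2) = √7 = 2.645751
t = r·√(n−2)/√(1−r²) = -0.437 · 2.645751 / 0.899462 = -1.285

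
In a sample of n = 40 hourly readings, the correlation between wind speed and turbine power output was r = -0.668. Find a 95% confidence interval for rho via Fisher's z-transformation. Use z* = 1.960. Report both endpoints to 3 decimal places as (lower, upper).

z_r = atanh(-0.668) = -0.807123;  SE = 1/√(n−3) = 1/√37 = 0.164399
z-limits: -0.807123 ± 1.960·0.164399 = -0.807123 ± 0.322222 = [-1.129345, -0.484901]
ρ-limits: (tanh -1.129345, tanh -0.484901) = (-0.811, -0.450)

(-0.811, -0.450)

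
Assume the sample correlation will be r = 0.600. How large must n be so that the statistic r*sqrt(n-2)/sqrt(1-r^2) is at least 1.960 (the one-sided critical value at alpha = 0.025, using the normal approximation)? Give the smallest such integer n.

9

Need r·√(n−2)/√(1−r²) ≥ 1.960
√(n−2) ≥ 1.960·√(1−0.360000) / 0.600 = 1.960·0.800000 / 0.600 = 2.6133
n−2 ≥ 6.8293  ⇒  n ≥ 8.8293
Smallest integer n = 9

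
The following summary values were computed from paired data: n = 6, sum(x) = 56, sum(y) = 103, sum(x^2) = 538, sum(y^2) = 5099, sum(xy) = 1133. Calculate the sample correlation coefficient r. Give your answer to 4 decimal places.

0.7596

S_xy = nΣxy − ΣxΣy = 6·1133 − 56·103 = 6798 − 5768 = 1030
S_xx = nΣx² − (Σx)² = 6·538 − 56² = 3228 − 3136 = 92
S_yy = nΣy² − (Σy)² = 6·5099 − 103² = 30594 − 10609 = 19985
r = S_xy / √(S_xx·S_yy) = 1030 / √(92·19985) = 1030 / √1838620 = 1030 / 1355.9572 = 0.7596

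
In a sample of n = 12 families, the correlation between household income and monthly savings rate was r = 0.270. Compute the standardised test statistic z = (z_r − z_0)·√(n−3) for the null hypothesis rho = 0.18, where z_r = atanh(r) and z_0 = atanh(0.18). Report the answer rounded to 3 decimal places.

0.285

z_r = atanh(0.270) = 0.276864,  z_0 = atanh(0.18) = 0.181983
SE = 1/√(n−3) = 1/√9 = 0.333333
z = (z_r − z_0)/SE = (0.276864 − 0.181983) / 0.333333 = 0.094881 / 0.333333 = 0.285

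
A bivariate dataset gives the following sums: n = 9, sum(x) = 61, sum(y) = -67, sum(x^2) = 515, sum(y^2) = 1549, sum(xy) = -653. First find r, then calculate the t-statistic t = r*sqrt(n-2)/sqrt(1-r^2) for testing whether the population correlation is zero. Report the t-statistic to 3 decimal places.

-2.031

Numerator: nΣxy − (Σx)(Σy) = 9·(-653) − (61)(-67) = -1790
Denominator: √[(nΣx²−(Σx)²)(nΣy²−(Σy)²)]
  nΣx²−(Σx)² = 9·515 − 3721 = 914;  nΣy²−(Σy)² = 9·1549 − 4489 = 9452
  √(914·9452) = √8639128 = 2939.2394
r = -1790 / 2939.2394 = -0.6090
t = r·√(n−2)/√(1−r²) = -0.6090·√7 / √(1−0.370881) = -1.611263 / 0.793170 = -2.031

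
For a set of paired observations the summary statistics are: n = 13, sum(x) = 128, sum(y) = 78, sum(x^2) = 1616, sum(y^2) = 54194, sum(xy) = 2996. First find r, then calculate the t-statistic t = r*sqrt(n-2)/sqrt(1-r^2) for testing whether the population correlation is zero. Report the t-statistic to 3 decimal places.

1.965

Numerator: nΣxy − (Σx)(Σy) = 13·2996 − (128)(78) = 28964
Denominator: √[(nΣx²−(Σx)²)(nΣy²−(Σy)²)]
  nΣx²−(Σx)² = 13·1616 − 16384 = 4624;  nΣy²−(Σy)² = 13·54194 − 6084 = 698438
  √(4624·698438) = √3229577312 = 56829.3702
r = 28964 / 56829.3702 = 0.5097
t = r·√(n−2)/√(1−r²) = 0.5097·√11 / √(1−0.259794) = 1.690484 / 0.860352 = 1.965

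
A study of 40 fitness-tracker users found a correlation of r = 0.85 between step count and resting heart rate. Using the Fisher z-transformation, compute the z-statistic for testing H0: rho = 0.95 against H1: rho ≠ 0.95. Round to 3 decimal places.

-3.501

Fisher z: atanh(0.85) = 1.256153, atanh(0.95) = 1.831781
z = (z_r − z_0)·√(n−3) = (1.256153 − 1.831781)·√37 = -0.575628 · 6.082763 = -3.501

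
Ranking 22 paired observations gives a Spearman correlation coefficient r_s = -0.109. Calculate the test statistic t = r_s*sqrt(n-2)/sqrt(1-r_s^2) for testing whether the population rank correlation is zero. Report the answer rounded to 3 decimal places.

-0.490

1 − r_s² = 1 − 0.011881 = 0.988119;  √(1−r_s²) = 0.994042
√(n−2) = √20 = 4.472136
t = r_s·√(n−2)/√(1−r_s²) = -0.109 · 4.472136 / 0.994042 = -0.490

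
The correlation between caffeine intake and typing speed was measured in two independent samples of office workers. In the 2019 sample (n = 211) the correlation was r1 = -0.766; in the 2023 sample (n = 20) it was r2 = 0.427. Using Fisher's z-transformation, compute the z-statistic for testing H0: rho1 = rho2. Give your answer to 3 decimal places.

-5.815

z1 = atanh(-0.766) = -1.010576,  z2 = atanh(0.427) = 0.456222
SE = √(1/(n1−3) + 1/(n2−3)) = √(1/208 + 1/17) = √(0.0048077 + 0.0588235) = √0.0636312 = 0.252252
z = (z1 − z2)/SE = (-1.010576 − 0.456222) / 0.252252 = -1.466798 / 0.252252 = -5.815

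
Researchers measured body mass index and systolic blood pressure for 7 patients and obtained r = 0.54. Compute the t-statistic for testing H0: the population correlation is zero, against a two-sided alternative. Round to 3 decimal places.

1 − r² = 1 − 0.2916 = 0.7084;  √(1−r²) = 0.841665
√(n−2) = √5 = 2.236068
t = r·√(n−2)/√(1−r²) = 0.54 · 2.236068 / 0.841665 = 1.435

1.435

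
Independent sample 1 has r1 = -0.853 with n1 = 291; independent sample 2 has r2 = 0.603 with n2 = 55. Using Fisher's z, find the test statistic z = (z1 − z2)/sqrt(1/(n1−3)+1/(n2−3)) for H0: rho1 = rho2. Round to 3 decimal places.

-13.041

z1 = atanh(-0.853) = -1.267064,  z2 = atanh(0.603) = 0.697848
SE = √(1/(n1−3) + 1/(n2−3)) = √(1/288 + 1/52) = √(0.0034722 + 0.0192308) = √0.0227030 = 0.150675
z = (z1 − z2)/SE = (-1.267064 − 0.697848) / 0.150675 = -1.964912 / 0.150675 = -13.041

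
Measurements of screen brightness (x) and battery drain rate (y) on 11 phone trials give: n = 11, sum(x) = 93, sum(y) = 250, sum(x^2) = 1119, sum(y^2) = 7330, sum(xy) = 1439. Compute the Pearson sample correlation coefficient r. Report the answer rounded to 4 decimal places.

-0.9110

Numerator: nΣxy − (Σx)(Σy) = 11·1439 − (93)(250) = -7421
Denominator: √[(nΣx²−(Σx)²)(nΣy²−(Σy)²)]
  nΣx²−(Σx)² = 11·1119 − 8649 = 3660;  nΣy²−(Σy)² = 11·7330 − 62500 = 18130
  √(3660·18130) = √66355800 = 8145.9069
r = -7421 / 8145.9069 = -0.9110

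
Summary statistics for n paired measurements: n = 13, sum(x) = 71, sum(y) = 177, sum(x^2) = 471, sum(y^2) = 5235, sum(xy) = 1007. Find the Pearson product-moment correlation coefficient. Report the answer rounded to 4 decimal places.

0.0831

S_xy = nΣxy − ΣxΣy = 13·1007 − 71·177 = 13091 − 12567 = 524
S_xx = nΣx² − (Σx)² = 13·471 − 71² = 6123 − 5041 = 1082
S_yy = nΣy² − (Σy)² = 13·5235 − 177² = 68055 − 31329 = 36726
r = S_xy / √(S_xx·S_yy) = 524 / √(1082·36726) = 524 / √39737532 = 524 / 6303.7713 = 0.0831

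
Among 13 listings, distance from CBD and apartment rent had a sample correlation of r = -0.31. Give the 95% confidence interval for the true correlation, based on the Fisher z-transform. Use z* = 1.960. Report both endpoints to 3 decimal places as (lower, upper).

(-0.735, 0.291)

Fisher z: z_r = atanh(r) = ½·ln((1+(-0.31))/(1−(-0.31))) = -0.320545
SE(z) = 1/√(n−3) = 1/√10 = 0.316228
95% ⇒ z* = 1.960; margin = 1.960·0.316228 = 0.619807
CI on z-scale: (-0.940352, 0.299262)
Back-transform: tanh(-0.940352) = -0.735384, tanh(0.299262) = 0.290637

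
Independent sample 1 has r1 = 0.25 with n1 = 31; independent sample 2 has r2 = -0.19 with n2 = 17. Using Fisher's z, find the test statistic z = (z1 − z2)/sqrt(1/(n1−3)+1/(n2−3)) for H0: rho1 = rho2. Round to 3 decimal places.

1.368

z1 = atanh(0.25) = 0.255413,  z2 = atanh(-0.19) = -0.192337
SE = √(1/(n1−3) + 1/(n2−3)) = √(1/28 + 1/14) = √(0.0357143 + 0.0714286) = √0.1071429 = 0.327327
z = (z1 − z2)/SE = (0.255413 − (-0.192337)) / 0.327327 = 0.447750 / 0.327327 = 1.368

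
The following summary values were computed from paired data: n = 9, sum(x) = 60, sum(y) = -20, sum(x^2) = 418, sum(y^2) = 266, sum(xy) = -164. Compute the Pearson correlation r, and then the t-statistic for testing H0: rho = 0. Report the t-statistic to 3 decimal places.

-1.470

S_xy = nΣxy − ΣxΣy = 9·(-164) − 60·(-20) = -1476 − (-1200) = -276
S_xx = nΣx² − (Σx)² = 9·418 − 60² = 3762 − 3600 = 162
S_yy = nΣy² − (Σy)² = 9·266 − (-20)² = 2394 − 400 = 1994
r = S_xy / √(S_xx·S_yy) = -276 / √(162·1994) = -276 / √323028 = -276 / 568.3555 = -0.4856
t = r·√(n−2)/√(1−r²) = -0.4856·√7 / √(1−0.235807) = -1.284777 / 0.874181 = -1.470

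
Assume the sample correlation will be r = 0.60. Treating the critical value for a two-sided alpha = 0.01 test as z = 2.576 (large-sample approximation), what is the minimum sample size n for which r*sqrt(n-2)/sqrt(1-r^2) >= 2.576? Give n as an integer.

14

r√(n−2)/√(1−r²) ≥ 2.576  ⇔  n−2 ≥ (2.576)²·(1−r²)/r²
(1−r²)/r² = (1−0.3600)/0.3600 = 1.7778
n ≥ 2 + 6.635776·1.7778 = 2 + 11.7971 = 13.7971
⌈13.7971⌉ = 14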